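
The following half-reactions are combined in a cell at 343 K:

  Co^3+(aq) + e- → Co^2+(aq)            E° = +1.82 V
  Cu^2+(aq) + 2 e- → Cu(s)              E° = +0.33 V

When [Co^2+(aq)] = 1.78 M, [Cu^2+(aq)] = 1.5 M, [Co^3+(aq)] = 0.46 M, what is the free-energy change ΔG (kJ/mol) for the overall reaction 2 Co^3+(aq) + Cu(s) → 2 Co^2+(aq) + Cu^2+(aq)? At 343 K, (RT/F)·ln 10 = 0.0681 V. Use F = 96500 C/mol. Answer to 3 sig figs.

−279 kJ/mol

E°cell = +1.82 − (+0.33) = +1.49 V; the balanced reaction transfers n = 2 electrons.
The reaction quotient is ([Co^2+(aq)]^2·[Cu^2+(aq)]) / [Co^3+(aq)]^2 = 22.5; by Nernst, E = +1.49 − (0.0681/2)(1.351) = +1.4440 V.
Then ΔG = −nFE = −2 × 96500 × +1.4440 J/mol = −279 kJ/mol.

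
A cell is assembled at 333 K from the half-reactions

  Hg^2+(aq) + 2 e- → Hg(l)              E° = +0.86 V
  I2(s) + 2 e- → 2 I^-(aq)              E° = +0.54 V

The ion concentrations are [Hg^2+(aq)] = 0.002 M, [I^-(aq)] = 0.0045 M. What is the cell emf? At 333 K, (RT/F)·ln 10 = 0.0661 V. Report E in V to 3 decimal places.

+0.076 V

Hg²⁺/Hg is reduced (cathode, E° = +0.86 V) and I₂/I⁻ is oxidized (anode).
E°cell = E°cat − E°an = +0.86 − (+0.54) = +0.32 V; n = 2.
Balancing gives Hg^2+(aq) + 2 I^-(aq) → Hg(l) + I2(s); hence Q = 1 / ([Hg^2+(aq)]·[I^-(aq)]^2) = 2.47×10^7 (log Q = 7.393).
By the Nernst equation, E = +0.32 − (0.0661/2)·(7.393) = +0.076 V.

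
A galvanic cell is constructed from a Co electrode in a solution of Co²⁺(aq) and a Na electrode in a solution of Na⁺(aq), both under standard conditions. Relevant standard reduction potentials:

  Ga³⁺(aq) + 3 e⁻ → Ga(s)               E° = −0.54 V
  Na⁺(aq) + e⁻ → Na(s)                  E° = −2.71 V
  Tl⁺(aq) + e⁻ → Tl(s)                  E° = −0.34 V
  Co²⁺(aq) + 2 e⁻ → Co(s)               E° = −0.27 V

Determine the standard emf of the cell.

+2.44 V

The Co²⁺/Co couple has the higher E°, so Co ion is reduced (cathode) and Na is oxidized (anode).
E°cell = E°(cathode) − E°(anode) = −0.27 − (−2.71) = +2.44 V.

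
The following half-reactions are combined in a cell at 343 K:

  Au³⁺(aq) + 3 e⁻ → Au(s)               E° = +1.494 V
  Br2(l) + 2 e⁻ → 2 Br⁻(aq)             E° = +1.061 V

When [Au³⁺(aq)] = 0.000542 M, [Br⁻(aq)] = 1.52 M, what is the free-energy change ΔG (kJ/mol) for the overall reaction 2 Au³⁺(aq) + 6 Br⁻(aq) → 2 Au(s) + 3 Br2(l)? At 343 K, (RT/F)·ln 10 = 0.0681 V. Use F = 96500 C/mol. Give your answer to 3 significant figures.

−215 kJ/mol

E°cell = +1.494 − (+1.061) = +0.433 V; the balanced reaction transfers n = 6 electrons.
Q = 1 / ([Au³⁺(aq)]^2·[Br⁻(aq)]^6) = 2.76×10^5, so log Q = 5.441 and E = +0.433 − (0.0681/6)(5.441) = +0.3712 V.
ΔG = −nFE = −(6)(96500)(+0.3712) J/mol = −215 kJ/mol.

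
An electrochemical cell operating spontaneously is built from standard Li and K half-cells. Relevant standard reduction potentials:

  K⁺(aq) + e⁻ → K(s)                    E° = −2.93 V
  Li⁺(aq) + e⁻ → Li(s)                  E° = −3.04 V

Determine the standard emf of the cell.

+0.11 V

Of the two couples in this cell, the one with the more positive reduction potential is reduced at the cathode: here that is K⁺/K (−2.93 V); Li⁺/Li (−3.04 V) is the anode.
E°cell = E°(cathode) − E°(anode) = −2.93 − (−3.04) = +0.11 V.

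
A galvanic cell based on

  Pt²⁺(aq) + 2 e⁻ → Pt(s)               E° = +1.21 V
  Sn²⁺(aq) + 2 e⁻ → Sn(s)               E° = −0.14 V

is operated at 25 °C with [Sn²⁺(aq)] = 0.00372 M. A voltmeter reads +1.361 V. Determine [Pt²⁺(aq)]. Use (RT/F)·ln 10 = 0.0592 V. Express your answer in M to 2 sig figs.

With Pt²⁺/Pt at the cathode and Sn²⁺/Sn at the anode, E°cell = +1.21 − (−0.14) = +1.35 V (n = 2).
Since E = E° − (0.0592/n)·log Q, log Q = n(E° − E)/0.0592 = −0.372.
Balancing electrons gives Pt²⁺(aq) + Sn(s) → Pt(s) + Sn²⁺(aq); thus Q = [Sn²⁺(aq)] / [Pt²⁺(aq)].
Substituting the known concentrations and solving, log [Pt²⁺(aq)] = −2.057 and [Pt²⁺(aq)] = 0.0088 M.

0.0088 M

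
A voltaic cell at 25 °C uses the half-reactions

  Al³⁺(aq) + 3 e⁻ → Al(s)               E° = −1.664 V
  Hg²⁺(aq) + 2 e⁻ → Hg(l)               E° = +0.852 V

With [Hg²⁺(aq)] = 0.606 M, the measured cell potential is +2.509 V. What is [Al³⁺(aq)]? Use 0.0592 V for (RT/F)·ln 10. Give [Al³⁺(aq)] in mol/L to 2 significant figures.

Hg²⁺/Hg is the cathode (higher E°); E°cell = +0.852 − (−1.664) = +2.516 V with n = 6.
From the Nernst equation, log Q = n(E° − E)/0.0592 = 6·(+2.516 − (+2.509))/0.0592 = 0.709.
Balancing electrons gives 3 Hg²⁺(aq) + 2 Al(s) → 3 Hg(l) + 2 Al³⁺(aq); thus Q = [Al³⁺(aq)]^2 / [Hg²⁺(aq)]^3.
Isolating [Al³⁺(aq)] in Q = 10^{0.709} yields log [Al³⁺(aq)] = 0.028, i.e. 1.1 M.

1.1 M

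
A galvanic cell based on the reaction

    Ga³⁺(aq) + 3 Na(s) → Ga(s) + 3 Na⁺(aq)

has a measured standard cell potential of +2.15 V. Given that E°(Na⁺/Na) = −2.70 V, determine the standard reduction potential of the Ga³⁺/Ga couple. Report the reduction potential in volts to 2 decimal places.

−0.55 V

In the reaction as written the Ga³⁺/Ga couple is reduced (cathode) and Na⁺/Na is oxidized (anode), so E°cell = E°(Ga³⁺/Ga) − E°(Na⁺/Na).
E°(Ga³⁺/Ga) = E°cell + E°(anode) = +2.15 + (−2.70) = −0.55 V.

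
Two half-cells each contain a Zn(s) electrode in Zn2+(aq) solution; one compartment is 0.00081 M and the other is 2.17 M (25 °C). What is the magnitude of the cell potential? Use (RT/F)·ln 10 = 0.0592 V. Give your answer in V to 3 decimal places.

For a concentration cell E°cell = 0, since both electrodes use the same couple.
The compartment with the higher Zn2+(aq) concentration (2.17 M) acts as the cathode; ions are reduced there and produced at the dilute (0.00081 M) anode.
With n = 2, Ecell = −(0.0592/2)·log([dilute]/[conc]) = −(0.0592/2)·log(0.00081/2.17) = +0.101 V.

0.101 V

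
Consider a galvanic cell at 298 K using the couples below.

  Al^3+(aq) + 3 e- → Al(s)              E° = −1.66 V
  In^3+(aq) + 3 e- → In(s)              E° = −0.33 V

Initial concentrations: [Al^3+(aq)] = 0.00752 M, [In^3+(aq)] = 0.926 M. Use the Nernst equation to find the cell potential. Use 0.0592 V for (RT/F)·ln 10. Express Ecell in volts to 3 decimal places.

+1.371 V

Since E°(In³⁺/In) > E°(Al³⁺/Al), In³⁺/In serves as the cathode.
The standard potential is −0.33 − (−1.66) = +1.33 V and the balanced reaction transfers n = 3 electrons.
Balancing gives In^3+(aq) + Al(s) → In(s) + Al^3+(aq); hence Q = [Al^3+(aq)] / [In^3+(aq)] = 0.00812 (log Q = −2.090).
By the Nernst equation, E = +1.33 − (0.0592/3)·(−2.090) = +1.371 V.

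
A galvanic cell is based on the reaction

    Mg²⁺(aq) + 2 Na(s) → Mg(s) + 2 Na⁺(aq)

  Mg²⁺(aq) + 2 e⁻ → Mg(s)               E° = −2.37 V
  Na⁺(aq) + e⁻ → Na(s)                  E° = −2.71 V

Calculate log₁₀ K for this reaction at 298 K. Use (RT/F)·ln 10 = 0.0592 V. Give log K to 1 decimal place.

The Mg²⁺/Mg couple is reduced (cathode); E°cell = −2.37 − (−2.71) = +0.34 V with n = 2.
At equilibrium E = 0, so log K = nE°cell / 0.0592 = (2)(+0.34) / 0.0592 = 11.5.

log K = 11.5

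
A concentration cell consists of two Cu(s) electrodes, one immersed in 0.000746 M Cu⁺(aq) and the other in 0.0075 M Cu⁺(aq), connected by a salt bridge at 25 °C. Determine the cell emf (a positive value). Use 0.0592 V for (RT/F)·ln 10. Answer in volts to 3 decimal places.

For a concentration cell E°cell = 0, since both electrodes use the same couple.
The compartment with the higher Cu⁺(aq) concentration (0.0075 M) acts as the cathode; ions are reduced there and produced at the dilute (0.000746 M) anode.
With n = 1, Ecell = −(0.0592/1)·log([dilute]/[conc]) = −(0.0592/1)·log(0.000746/0.0075) = +0.059 V.

0.059 V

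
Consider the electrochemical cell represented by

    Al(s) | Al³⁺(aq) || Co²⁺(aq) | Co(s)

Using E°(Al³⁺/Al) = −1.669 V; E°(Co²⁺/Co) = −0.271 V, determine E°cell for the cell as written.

By convention the left-hand electrode in cell notation is the anode (oxidation) and the right-hand electrode is the cathode (reduction).
E°cell = E°(right) − E°(left) = −0.271 − (−1.669) = +1.398 V.

+1.398 V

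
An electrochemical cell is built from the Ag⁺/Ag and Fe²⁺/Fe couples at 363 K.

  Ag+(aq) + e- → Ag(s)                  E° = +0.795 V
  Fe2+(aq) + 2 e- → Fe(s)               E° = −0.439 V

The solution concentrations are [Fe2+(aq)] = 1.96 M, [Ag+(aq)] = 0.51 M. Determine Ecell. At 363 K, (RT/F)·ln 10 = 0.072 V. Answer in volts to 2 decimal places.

+1.20 V

The Ag⁺/Ag couple has the more positive E°, so it is the cathode; Fe²⁺/Fe is the anode.
E°cell = +0.795 − (−0.439) = +1.234 V, with n = 2 electrons transferred.
The balanced reaction is 2 Ag+(aq) + Fe(s) → 2 Ag(s) + Fe2+(aq), so Q = [Fe2+(aq)] / [Ag+(aq)]^2 = 7.54 and log Q = 0.877.
Applying E = E° − (RT ln10/nF)·log Q gives +1.234 − (0.072/2)(0.877) = +1.20 V.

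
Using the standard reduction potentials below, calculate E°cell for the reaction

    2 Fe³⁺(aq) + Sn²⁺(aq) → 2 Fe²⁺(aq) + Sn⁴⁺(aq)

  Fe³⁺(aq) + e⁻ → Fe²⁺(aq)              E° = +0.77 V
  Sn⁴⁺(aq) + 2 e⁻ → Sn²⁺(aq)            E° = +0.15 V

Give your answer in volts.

+0.62 V

Fe³⁺(aq) gains electrons, so the Fe³⁺/Fe²⁺ couple is the cathode; the Sn⁴⁺/Sn²⁺ couple is the anode.
E°cell = E°(cathode) − E°(anode) = +0.77 − (+0.15) = +0.62 V.
The positive value indicates the reaction is spontaneous as written.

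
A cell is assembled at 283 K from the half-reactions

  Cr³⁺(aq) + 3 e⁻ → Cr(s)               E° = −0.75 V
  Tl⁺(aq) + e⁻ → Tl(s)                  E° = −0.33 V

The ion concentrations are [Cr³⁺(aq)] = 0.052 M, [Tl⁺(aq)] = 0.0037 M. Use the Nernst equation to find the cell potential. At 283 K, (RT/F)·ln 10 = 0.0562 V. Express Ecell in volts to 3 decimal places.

Since E°(Tl⁺/Tl) > E°(Cr³⁺/Cr), Tl⁺/Tl serves as the cathode.
E°cell = −0.33 − (−0.75) = +0.42 V, with n = 3 electrons transferred.
For the overall reaction 3 Tl⁺(aq) + Cr(s) → 3 Tl(s) + Cr³⁺(aq), Q = [Cr³⁺(aq)] / [Tl⁺(aq)]^3 = 1.03×10^6, giving log Q = 6.011.
E = E° − (0.0562/n)·log Q = +0.42 − (0.0562/3)(6.011) = +0.307 V.

+0.307 V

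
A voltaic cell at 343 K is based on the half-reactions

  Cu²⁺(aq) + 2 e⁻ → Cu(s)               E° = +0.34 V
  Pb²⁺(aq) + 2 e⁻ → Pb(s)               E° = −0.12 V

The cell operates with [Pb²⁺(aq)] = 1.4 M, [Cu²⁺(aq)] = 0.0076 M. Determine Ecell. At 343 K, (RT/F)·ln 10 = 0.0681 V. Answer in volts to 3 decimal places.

The Cu²⁺/Cu couple has the more positive E°, so it is the cathode; Pb²⁺/Pb is the anode.
E°cell = E°cat − E°an = +0.34 − (−0.12) = +0.46 V; n = 2.
For the overall reaction Cu²⁺(aq) + Pb(s) → Cu(s) + Pb²⁺(aq), Q = [Pb²⁺(aq)] / [Cu²⁺(aq)] = 184, giving log Q = 2.265.
By the Nernst equation, E = +0.46 − (0.0681/2)·(2.265) = +0.383 V.

+0.383 V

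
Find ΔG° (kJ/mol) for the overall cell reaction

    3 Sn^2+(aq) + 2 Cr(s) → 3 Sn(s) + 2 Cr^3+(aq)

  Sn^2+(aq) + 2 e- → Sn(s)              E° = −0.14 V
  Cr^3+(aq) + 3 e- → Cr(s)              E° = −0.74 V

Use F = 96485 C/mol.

In the reaction as written Sn^2+(aq) is reduced, so the Sn²⁺/Sn couple is the cathode and Cr³⁺/Cr is the anode.
E°cell = −0.14 − (−0.74) = +0.60 V; balancing electrons gives n = 6.
ΔG° = −nFE°cell = −(6)(96485)(+0.60) J/mol = −347 kJ/mol.

−347 kJ/mol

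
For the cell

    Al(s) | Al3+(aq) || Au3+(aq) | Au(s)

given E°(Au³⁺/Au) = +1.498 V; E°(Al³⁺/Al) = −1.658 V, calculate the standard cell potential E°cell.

By convention the left-hand electrode in cell notation is the anode (oxidation) and the right-hand electrode is the cathode (reduction).
E°cell = E°(right) − E°(left) = +1.498 − (−1.658) = +3.156 V.

+3.156 V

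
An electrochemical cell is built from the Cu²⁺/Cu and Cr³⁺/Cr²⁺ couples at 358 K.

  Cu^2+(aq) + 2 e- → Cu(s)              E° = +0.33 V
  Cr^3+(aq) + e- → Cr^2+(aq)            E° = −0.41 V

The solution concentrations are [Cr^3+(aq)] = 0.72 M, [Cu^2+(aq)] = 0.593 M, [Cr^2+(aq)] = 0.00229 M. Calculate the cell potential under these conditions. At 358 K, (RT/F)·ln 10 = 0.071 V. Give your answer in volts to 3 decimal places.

+0.555 V

The Cu²⁺/Cu couple has the more positive E°, so it is the cathode; Cr³⁺/Cr²⁺ is the anode.
E°cell = E°cat − E°an = +0.33 − (−0.41) = +0.74 V; n = 2.
For the overall reaction Cu^2+(aq) + 2 Cr^2+(aq) → Cu(s) + 2 Cr^3+(aq), Q = [Cr^3+(aq)]^2 / ([Cu^2+(aq)]·[Cr^2+(aq)]^2) = 1.67×10^5, giving log Q = 5.222.
By the Nernst equation, E = +0.74 − (0.071/2)·(5.222) = +0.555 V.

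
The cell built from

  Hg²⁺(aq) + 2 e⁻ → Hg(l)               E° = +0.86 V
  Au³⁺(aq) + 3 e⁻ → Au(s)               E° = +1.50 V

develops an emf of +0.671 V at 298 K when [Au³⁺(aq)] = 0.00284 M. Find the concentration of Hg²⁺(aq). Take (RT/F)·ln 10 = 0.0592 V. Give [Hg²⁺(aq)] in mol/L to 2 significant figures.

Au³⁺/Au is the cathode (higher E°); E°cell = +1.50 − (+0.86) = +0.64 V with n = 6.
Since E = E° − (0.0592/n)·log Q, log Q = n(E° − E)/0.0592 = −3.142.
Balancing electrons gives 2 Au³⁺(aq) + 3 Hg(l) → 2 Au(s) + 3 Hg²⁺(aq); thus Q = [Hg²⁺(aq)]^3 / [Au³⁺(aq)]^2.
Substituting the known concentrations and solving, log [Hg²⁺(aq)] = −2.745 and [Hg²⁺(aq)] = 0.0018 M.

0.0018 M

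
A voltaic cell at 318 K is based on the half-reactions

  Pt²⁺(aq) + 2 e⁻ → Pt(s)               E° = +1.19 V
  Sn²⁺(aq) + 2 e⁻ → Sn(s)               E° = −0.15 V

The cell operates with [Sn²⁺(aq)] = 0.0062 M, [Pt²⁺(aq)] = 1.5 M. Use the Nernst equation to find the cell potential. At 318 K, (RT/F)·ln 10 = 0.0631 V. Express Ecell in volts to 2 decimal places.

The Pt²⁺/Pt couple has the more positive E°, so it is the cathode; Sn²⁺/Sn is the anode.
E°cell = E°cat − E°an = +1.19 − (−0.15) = +1.34 V; n = 2.
Balancing gives Pt²⁺(aq) + Sn(s) → Pt(s) + Sn²⁺(aq); hence Q = [Sn²⁺(aq)] / [Pt²⁺(aq)] = 0.00413 (log Q = −2.384).
Applying E = E° − (RT ln10/nF)·log Q gives +1.34 − (0.0631/2)(−2.384) = +1.42 V.

+1.42 V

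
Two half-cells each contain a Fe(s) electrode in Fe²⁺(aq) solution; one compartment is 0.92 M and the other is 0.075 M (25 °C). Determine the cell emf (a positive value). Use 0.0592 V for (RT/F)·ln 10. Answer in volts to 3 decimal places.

0.032 V

For a concentration cell E°cell = 0, since both electrodes use the same couple.
The compartment with the higher Fe²⁺(aq) concentration (0.92 M) acts as the cathode; ions are reduced there and produced at the dilute (0.075 M) anode.
With n = 2, Ecell = −(0.0592/2)·log([dilute]/[conc]) = −(0.0592/2)·log(0.075/0.92) = +0.032 V.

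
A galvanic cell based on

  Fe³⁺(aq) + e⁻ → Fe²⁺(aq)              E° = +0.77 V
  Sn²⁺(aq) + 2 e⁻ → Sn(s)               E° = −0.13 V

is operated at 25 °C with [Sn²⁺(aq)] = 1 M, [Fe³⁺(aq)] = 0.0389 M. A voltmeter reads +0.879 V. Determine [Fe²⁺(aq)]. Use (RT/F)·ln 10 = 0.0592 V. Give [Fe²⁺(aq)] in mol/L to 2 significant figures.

0.088 M

With Fe³⁺/Fe²⁺ at the cathode and Sn²⁺/Sn at the anode, E°cell = +0.77 − (−0.13) = +0.90 V (n = 2).
Rearranging E = E° − (0.0592/n)·log Q gives log Q = 2(+0.90 − (+0.879))/0.0592 = 0.709.
Balancing electrons gives 2 Fe³⁺(aq) + Sn(s) → 2 Fe²⁺(aq) + Sn²⁺(aq); thus Q = ([Fe²⁺(aq)]^2·[Sn²⁺(aq)]) / [Fe³⁺(aq)]^2.
Isolating [Fe²⁺(aq)] in Q = 10^{0.709} yields log [Fe²⁺(aq)] = −1.056, i.e. 0.088 M.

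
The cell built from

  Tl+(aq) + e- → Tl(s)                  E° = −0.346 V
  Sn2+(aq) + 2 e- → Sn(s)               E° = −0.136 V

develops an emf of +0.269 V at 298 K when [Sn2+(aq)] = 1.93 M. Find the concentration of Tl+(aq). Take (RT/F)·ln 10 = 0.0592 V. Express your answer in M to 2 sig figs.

The Sn²⁺/Sn couple has the larger reduction potential, so it is the cathode: E°cell = −0.136 − (−0.346) = +0.210 V and n = 2.
From the Nernst equation, log Q = n(E° − E)/0.0592 = 2·(+0.210 − (+0.269))/0.0592 = −1.993.
Balancing electrons gives Sn2+(aq) + 2 Tl(s) → Sn(s) + 2 Tl+(aq); thus Q = [Tl+(aq)]^2 / [Sn2+(aq)].
Solving for the unknown gives log [Tl+(aq)] = −0.854, so [Tl+(aq)] ≈ 0.14 M.

0.14 M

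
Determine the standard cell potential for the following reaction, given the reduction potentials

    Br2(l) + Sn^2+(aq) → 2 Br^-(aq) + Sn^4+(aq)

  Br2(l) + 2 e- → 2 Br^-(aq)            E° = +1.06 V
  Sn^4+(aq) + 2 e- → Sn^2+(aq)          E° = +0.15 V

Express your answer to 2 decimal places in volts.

In the reaction as written, Br2(l) is reduced (cathode) and Sn^4+(aq) is produced by oxidation at the anode.
E°cell = E°(cathode) − E°(anode) = +1.06 − (+0.15) = +0.91 V.

+0.91 V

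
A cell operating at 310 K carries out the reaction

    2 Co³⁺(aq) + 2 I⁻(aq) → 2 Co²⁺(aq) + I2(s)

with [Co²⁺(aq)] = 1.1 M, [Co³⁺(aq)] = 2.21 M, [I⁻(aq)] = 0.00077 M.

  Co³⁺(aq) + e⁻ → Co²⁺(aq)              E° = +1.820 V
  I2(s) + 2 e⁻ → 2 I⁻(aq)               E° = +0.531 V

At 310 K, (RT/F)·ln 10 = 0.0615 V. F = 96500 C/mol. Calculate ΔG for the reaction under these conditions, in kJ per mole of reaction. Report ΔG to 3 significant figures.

The standard cell potential is +1.820 − (+0.531) = +1.289 V, with n = 2 electrons in the balanced equation.
Here Q = [Co²⁺(aq)]^2 / ([Co³⁺(aq)]^2·[I⁻(aq)]^2) = 4.18×10^5 (log Q = 5.621), giving E = +1.289 − (0.0615/2)·(5.621) = +1.1162 V.
ΔG = −nFE = −(2)(96500)(+1.1162) J/mol = −215 kJ/mol.

−215 kJ/mol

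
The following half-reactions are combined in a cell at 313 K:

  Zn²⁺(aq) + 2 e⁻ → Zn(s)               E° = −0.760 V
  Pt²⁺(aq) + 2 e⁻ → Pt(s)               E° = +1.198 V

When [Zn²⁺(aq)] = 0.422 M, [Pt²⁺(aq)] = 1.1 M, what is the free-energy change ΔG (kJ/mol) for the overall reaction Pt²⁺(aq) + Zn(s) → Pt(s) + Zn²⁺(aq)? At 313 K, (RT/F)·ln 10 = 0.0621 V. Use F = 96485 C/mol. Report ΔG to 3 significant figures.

−380 kJ/mol

E°cell = +1.198 − (−0.760) = +1.958 V; the balanced reaction transfers n = 2 electrons.
The reaction quotient is [Zn²⁺(aq)] / [Pt²⁺(aq)] = 0.384; by Nernst, E = +1.958 − (0.0621/2)(−0.416) = +1.9709 V.
Finally ΔG = −nFE = −(2)(96485 C/mol)(+1.9709 V) = −380 kJ/mol.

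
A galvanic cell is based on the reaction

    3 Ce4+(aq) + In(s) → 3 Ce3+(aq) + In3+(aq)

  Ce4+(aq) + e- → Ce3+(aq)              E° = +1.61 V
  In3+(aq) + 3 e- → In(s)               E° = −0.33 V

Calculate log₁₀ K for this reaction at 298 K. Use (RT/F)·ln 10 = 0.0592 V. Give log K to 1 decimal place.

The Ce⁴⁺/Ce³⁺ couple is reduced (cathode); E°cell = +1.61 − (−0.33) = +1.94 V with n = 3.
At equilibrium E = 0, so log K = nE°cell / 0.0592 = (3)(+1.94) / 0.0592 = 98.3.

log K = 98.3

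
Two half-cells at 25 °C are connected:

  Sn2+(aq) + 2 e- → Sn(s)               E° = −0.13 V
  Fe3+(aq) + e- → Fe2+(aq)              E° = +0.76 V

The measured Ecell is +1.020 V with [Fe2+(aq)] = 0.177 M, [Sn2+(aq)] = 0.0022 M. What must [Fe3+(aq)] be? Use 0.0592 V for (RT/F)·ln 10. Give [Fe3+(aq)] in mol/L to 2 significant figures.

The Fe³⁺/Fe²⁺ couple has the larger reduction potential, so it is the cathode: E°cell = +0.76 − (−0.13) = +0.89 V and n = 2.
Rearranging E = E° − (0.0592/n)·log Q gives log Q = 2(+0.89 − (+1.020))/0.0592 = −4.392.
For 2 Fe3+(aq) + Sn(s) → 2 Fe2+(aq) + Sn2+(aq), the reaction quotient is Q = ([Fe2+(aq)]^2·[Sn2+(aq)]) / [Fe3+(aq)]^2.
Solving for the unknown gives log [Fe3+(aq)] = 0.115, so [Fe3+(aq)] ≈ 1.3 M.

1.3 M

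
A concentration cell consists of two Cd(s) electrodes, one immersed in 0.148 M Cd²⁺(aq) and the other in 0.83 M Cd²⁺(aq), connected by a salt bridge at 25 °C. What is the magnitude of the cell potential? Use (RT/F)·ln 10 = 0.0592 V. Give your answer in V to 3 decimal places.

0.022 V

For a concentration cell E°cell = 0, since both electrodes use the same couple.
The compartment with the higher Cd²⁺(aq) concentration (0.83 M) acts as the cathode; ions are reduced there and produced at the dilute (0.148 M) anode.
With n = 2, Ecell = −(0.0592/2)·log([dilute]/[conc]) = −(0.0592/2)·log(0.148/0.83) = +0.022 V.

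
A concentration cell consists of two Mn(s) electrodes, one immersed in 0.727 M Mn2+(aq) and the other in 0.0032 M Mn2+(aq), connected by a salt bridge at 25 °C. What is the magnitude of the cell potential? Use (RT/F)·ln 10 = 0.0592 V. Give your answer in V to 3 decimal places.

For a concentration cell E°cell = 0, since both electrodes use the same couple.
The compartment with the higher Mn2+(aq) concentration (0.727 M) acts as the cathode; ions are reduced there and produced at the dilute (0.0032 M) anode.
With n = 2, Ecell = −(0.0592/2)·log([dilute]/[conc]) = −(0.0592/2)·log(0.0032/0.727) = +0.070 V.

0.070 V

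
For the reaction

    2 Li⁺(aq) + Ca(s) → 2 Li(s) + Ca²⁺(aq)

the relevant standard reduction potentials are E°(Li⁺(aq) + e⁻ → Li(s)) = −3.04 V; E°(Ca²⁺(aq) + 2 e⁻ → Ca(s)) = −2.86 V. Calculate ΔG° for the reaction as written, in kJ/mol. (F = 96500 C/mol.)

+34.7 kJ/mol

In the reaction as written Li⁺(aq) is reduced, so the Li⁺/Li couple is the cathode and Ca²⁺/Ca is the anode.
E°cell = −3.04 − (−2.86) = −0.18 V; balancing electrons gives n = 2.
ΔG° = −nFE°cell = −(2)(96500)(−0.18) J/mol = +34.7 kJ/mol.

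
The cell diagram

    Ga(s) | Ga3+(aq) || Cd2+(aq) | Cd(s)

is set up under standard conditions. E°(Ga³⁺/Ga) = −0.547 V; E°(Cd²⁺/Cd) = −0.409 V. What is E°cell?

By convention the left-hand electrode in cell notation is the anode (oxidation) and the right-hand electrode is the cathode (reduction).
E°cell = E°(right) − E°(left) = −0.409 − (−0.547) = +0.138 V.

+0.138 V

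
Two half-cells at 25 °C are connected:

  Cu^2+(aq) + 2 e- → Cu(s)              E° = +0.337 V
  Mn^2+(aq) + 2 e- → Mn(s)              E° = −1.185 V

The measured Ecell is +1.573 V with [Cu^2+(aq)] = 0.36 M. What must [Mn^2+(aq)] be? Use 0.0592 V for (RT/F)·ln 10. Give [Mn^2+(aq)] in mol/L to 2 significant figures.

The Cu²⁺/Cu couple has the larger reduction potential, so it is the cathode: E°cell = +0.337 − (−1.185) = +1.522 V and n = 2.
From the Nernst equation, log Q = n(E° − E)/0.0592 = 2·(+1.522 − (+1.573))/0.0592 = −1.723.
Balancing electrons gives Cu^2+(aq) + Mn(s) → Cu(s) + Mn^2+(aq); thus Q = [Mn^2+(aq)] / [Cu^2+(aq)].
Solving for the unknown gives log [Mn^2+(aq)] = −2.167, so [Mn^2+(aq)] ≈ 0.0068 M.

0.0068 M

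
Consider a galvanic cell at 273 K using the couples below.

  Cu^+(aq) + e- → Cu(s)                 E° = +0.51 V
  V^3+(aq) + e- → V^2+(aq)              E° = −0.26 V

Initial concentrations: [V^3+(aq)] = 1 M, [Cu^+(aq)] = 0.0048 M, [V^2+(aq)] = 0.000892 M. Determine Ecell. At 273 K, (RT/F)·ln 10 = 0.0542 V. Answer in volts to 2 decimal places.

+0.48 V

The Cu⁺/Cu couple has the more positive E°, so it is the cathode; V³⁺/V²⁺ is the anode.
E°cell = E°cat − E°an = +0.51 − (−0.26) = +0.77 V; n = 1.
The balanced reaction is Cu^+(aq) + V^2+(aq) → Cu(s) + V^3+(aq), so Q = [V^3+(aq)] / ([Cu^+(aq)]·[V^2+(aq)]) = 2.34×10^5 and log Q = 5.368.
Applying E = E° − (RT ln10/nF)·log Q gives +0.77 − (0.0542/1)(5.368) = +0.48 V.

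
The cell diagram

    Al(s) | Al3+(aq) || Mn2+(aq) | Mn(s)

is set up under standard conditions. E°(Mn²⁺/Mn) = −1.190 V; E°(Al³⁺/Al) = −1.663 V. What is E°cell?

+0.473 V

By convention the left-hand electrode in cell notation is the anode (oxidation) and the right-hand electrode is the cathode (reduction).
E°cell = E°(right) − E°(left) = −1.190 − (−1.663) = +0.473 V.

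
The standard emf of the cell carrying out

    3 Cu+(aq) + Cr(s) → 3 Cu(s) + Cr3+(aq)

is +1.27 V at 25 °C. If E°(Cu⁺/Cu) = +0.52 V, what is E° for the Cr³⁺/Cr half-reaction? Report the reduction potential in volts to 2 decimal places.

In the reaction as written the Cu⁺/Cu couple is reduced (cathode) and Cr³⁺/Cr is oxidized (anode), so E°cell = E°(Cu⁺/Cu) − E°(Cr³⁺/Cr).
E°(Cr³⁺/Cr) = E°(cathode) − E°cell = +0.52 − (+1.27) = −0.75 V.

−0.75 V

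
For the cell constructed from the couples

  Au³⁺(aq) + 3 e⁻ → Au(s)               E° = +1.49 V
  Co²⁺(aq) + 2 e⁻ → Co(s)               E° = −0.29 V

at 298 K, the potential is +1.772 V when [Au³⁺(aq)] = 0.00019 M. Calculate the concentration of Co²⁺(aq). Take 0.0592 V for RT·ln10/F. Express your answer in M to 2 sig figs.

0.0062 M

Au³⁺/Au is the cathode (higher E°); E°cell = +1.49 − (−0.29) = +1.78 V with n = 6.
Since E = E° − (0.0592/n)·log Q, log Q = n(E° − E)/0.0592 = 0.811.
For 2 Au³⁺(aq) + 3 Co(s) → 2 Au(s) + 3 Co²⁺(aq), the reaction quotient is Q = [Co²⁺(aq)]^3 / [Au³⁺(aq)]^2.
Substituting the known concentrations and solving, log [Co²⁺(aq)] = −2.210 and [Co²⁺(aq)] = 0.0062 M.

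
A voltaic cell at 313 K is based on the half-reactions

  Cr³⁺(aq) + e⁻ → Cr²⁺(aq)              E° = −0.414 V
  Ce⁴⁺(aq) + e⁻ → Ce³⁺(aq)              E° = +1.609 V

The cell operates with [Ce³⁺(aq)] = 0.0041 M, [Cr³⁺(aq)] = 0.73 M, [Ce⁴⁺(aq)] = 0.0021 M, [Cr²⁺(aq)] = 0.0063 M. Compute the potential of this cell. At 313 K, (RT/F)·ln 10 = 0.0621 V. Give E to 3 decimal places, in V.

+1.877 V

Since E°(Ce⁴⁺/Ce³⁺) > E°(Cr³⁺/Cr²⁺), Ce⁴⁺/Ce³⁺ serves as the cathode.
The standard potential is +1.609 − (−0.414) = +2.023 V and the balanced reaction transfers n = 1 electron.
Balancing gives Ce⁴⁺(aq) + Cr²⁺(aq) → Ce³⁺(aq) + Cr³⁺(aq); hence Q = ([Ce³⁺(aq)]·[Cr³⁺(aq)]) / ([Ce⁴⁺(aq)]·[Cr²⁺(aq)]) = 226 (log Q = 2.355).
E = E° − (0.0621/n)·log Q = +2.023 − (0.0621/1)(2.355) = +1.877 V.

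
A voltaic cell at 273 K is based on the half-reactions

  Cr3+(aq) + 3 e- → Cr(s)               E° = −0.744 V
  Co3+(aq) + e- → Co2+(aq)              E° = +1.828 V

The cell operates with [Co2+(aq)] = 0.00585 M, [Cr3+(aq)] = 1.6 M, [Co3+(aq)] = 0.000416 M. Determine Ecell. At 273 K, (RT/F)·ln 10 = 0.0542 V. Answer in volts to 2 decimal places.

Since E°(Co³⁺/Co²⁺) > E°(Cr³⁺/Cr), Co³⁺/Co²⁺ serves as the cathode.
E°cell = E°cat − E°an = +1.828 − (−0.744) = +2.572 V; n = 3.
For the overall reaction 3 Co3+(aq) + Cr(s) → 3 Co2+(aq) + Cr3+(aq), Q = ([Co2+(aq)]^3·[Cr3+(aq)]) / [Co3+(aq)]^3 = 4.45×10^3, giving log Q = 3.648.
By the Nernst equation, E = +2.572 − (0.0542/3)·(3.648) = +2.51 V.

+2.51 V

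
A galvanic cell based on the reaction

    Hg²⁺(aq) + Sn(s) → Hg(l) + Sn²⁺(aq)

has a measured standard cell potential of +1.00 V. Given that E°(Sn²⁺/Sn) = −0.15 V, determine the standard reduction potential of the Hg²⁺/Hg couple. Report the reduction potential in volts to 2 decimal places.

In the reaction as written the Hg²⁺/Hg couple is reduced (cathode) and Sn²⁺/Sn is oxidized (anode), so E°cell = E°(Hg²⁺/Hg) − E°(Sn²⁺/Sn).
E°(Hg²⁺/Hg) = E°cell + E°(anode) = +1.00 + (−0.15) = +0.85 V.

+0.85 V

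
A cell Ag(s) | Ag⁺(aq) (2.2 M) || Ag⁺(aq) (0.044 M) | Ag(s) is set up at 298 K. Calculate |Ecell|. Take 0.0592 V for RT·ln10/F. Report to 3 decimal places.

0.101 V

For a concentration cell E°cell = 0, since both electrodes use the same couple.
The compartment with the higher Ag⁺(aq) concentration (2.2 M) acts as the cathode; ions are reduced there and produced at the dilute (0.044 M) anode.
With n = 1, Ecell = −(0.0592/1)·log([dilute]/[conc]) = −(0.0592/1)·log(0.044/2.2) = +0.101 V.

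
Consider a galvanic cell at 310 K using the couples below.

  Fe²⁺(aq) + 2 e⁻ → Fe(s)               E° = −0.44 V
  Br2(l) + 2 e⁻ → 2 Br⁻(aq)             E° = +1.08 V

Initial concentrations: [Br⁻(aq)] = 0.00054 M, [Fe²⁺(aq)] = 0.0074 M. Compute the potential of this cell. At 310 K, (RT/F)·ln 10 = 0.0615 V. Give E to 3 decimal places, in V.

+1.786 V

Br₂/Br⁻ is reduced (cathode, E° = +1.08 V) and Fe²⁺/Fe is oxidized (anode).
E°cell = E°cat − E°an = +1.08 − (−0.44) = +1.52 V; n = 2.
For the overall reaction Br2(l) + Fe(s) → 2 Br⁻(aq) + Fe²⁺(aq), Q = [Br⁻(aq)]^2·[Fe²⁺(aq)] = 2.16×10^−9, giving log Q = −8.666.
By the Nernst equation, E = +1.52 − (0.0615/2)·(−8.666) = +1.786 V.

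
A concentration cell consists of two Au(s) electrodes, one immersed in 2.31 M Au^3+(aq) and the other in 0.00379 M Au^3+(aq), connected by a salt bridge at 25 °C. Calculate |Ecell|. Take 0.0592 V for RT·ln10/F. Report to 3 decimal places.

0.055 V

For a concentration cell E°cell = 0, since both electrodes use the same couple.
The compartment with the higher Au^3+(aq) concentration (2.31 M) acts as the cathode; ions are reduced there and produced at the dilute (0.00379 M) anode.
With n = 3, Ecell = −(0.0592/3)·log([dilute]/[conc]) = −(0.0592/3)·log(0.00379/2.31) = +0.055 V.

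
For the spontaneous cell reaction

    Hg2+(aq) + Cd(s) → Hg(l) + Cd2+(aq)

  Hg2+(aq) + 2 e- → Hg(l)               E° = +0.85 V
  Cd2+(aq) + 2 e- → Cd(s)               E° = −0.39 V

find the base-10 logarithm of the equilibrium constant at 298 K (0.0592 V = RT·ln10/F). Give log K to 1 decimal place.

log K = 41.9

The Hg²⁺/Hg couple is reduced (cathode); E°cell = +0.85 − (−0.39) = +1.24 V with n = 2.
At equilibrium E = 0, so log K = nE°cell / 0.0592 = (2)(+1.24) / 0.0592 = 41.9.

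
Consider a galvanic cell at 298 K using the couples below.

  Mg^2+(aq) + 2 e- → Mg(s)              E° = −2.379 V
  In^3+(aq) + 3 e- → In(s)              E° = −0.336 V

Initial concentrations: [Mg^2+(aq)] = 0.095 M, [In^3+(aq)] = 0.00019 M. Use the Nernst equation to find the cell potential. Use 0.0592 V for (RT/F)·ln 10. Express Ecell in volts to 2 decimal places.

+2.00 V

The In³⁺/In couple has the more positive E°, so it is the cathode; Mg²⁺/Mg is the anode.
E°cell = −0.336 − (−2.379) = +2.043 V, with n = 6 electrons transferred.
Balancing gives 2 In^3+(aq) + 3 Mg(s) → 2 In(s) + 3 Mg^2+(aq); hence Q = [Mg^2+(aq)]^3 / [In^3+(aq)]^2 = 2.37×10^4 (log Q = 4.376).
By the Nernst equation, E = +2.043 − (0.0592/6)·(4.376) = +2.00 V.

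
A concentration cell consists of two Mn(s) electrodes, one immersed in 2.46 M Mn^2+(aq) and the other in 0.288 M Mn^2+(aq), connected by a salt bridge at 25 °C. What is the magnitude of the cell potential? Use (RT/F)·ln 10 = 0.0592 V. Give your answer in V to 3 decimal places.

0.028 V

For a concentration cell E°cell = 0, since both electrodes use the same couple.
The compartment with the higher Mn^2+(aq) concentration (2.46 M) acts as the cathode; ions are reduced there and produced at the dilute (0.288 M) anode.
With n = 2, Ecell = −(0.0592/2)·log([dilute]/[conc]) = −(0.0592/2)·log(0.288/2.46) = +0.028 V.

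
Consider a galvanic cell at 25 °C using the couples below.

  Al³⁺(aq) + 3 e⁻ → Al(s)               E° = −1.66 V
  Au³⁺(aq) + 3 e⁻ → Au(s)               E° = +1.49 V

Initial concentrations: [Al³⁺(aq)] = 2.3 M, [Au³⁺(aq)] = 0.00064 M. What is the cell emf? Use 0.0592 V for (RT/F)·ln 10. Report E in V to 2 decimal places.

+3.08 V

The Au³⁺/Au couple has the more positive E°, so it is the cathode; Al³⁺/Al is the anode.
E°cell = +1.49 − (−1.66) = +3.15 V, with n = 3 electrons transferred.
Balancing gives Au³⁺(aq) + Al(s) → Au(s) + Al³⁺(aq); hence Q = [Al³⁺(aq)] / [Au³⁺(aq)] = 3.59×10^3 (log Q = 3.556).
By the Nernst equation, E = +3.15 − (0.0592/3)·(3.556) = +3.08 V.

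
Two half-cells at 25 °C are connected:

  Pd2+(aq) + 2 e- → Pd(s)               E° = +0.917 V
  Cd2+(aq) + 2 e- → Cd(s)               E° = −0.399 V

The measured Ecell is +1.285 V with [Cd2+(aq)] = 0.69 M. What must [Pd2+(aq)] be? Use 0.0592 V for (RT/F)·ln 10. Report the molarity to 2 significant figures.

0.062 M

The Pd²⁺/Pd couple has the larger reduction potential, so it is the cathode: E°cell = +0.917 − (−0.399) = +1.316 V and n = 2.
From the Nernst equation, log Q = n(E° − E)/0.0592 = 2·(+1.316 − (+1.285))/0.0592 = 1.047.
The balanced reaction is Pd2+(aq) + Cd(s) → Pd(s) + Cd2+(aq), so Q = [Cd2+(aq)] / [Pd2+(aq)].
Solving for the unknown gives log [Pd2+(aq)] = −1.208, so [Pd2+(aq)] ≈ 0.062 M.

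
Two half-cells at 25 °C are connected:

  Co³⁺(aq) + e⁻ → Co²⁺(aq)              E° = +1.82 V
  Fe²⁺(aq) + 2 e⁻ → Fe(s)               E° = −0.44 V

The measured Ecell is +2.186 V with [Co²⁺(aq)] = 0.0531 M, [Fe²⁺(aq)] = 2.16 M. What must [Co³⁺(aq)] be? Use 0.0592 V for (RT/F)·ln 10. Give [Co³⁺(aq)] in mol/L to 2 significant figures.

0.0044 M

With Co³⁺/Co²⁺ at the cathode and Fe²⁺/Fe at the anode, E°cell = +1.82 − (−0.44) = +2.26 V (n = 2).
From the Nernst equation, log Q = n(E° − E)/0.0592 = 2·(+2.26 − (+2.186))/0.0592 = 2.500.
The balanced reaction is 2 Co³⁺(aq) + Fe(s) → 2 Co²⁺(aq) + Fe²⁺(aq), so Q = ([Co²⁺(aq)]^2·[Fe²⁺(aq)]) / [Co³⁺(aq)]^2.
Solving for the unknown gives log [Co³⁺(aq)] = −2.358, so [Co³⁺(aq)] ≈ 0.0044 M.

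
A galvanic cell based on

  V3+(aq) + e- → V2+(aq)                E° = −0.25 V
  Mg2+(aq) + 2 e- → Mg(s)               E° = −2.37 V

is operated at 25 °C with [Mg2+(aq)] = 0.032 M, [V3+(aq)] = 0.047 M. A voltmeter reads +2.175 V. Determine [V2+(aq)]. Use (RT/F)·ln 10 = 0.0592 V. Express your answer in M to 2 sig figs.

0.031 M

With V³⁺/V²⁺ at the cathode and Mg²⁺/Mg at the anode, E°cell = −0.25 − (−2.37) = +2.12 V (n = 2).
From the Nernst equation, log Q = n(E° − E)/0.0592 = 2·(+2.12 − (+2.175))/0.0592 = −1.858.
The balanced reaction is 2 V3+(aq) + Mg(s) → 2 V2+(aq) + Mg2+(aq), so Q = ([V2+(aq)]^2·[Mg2+(aq)]) / [V3+(aq)]^2.
Solving for the unknown gives log [V2+(aq)] = −1.509, so [V2+(aq)] ≈ 0.031 M.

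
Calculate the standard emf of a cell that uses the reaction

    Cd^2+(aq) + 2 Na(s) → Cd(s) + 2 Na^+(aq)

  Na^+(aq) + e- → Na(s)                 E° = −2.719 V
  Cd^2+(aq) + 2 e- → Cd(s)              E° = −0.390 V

Cd^2+(aq) gains electrons, so the Cd²⁺/Cd couple is the cathode; the Na⁺/Na couple is the anode.
E°cell = E°(cathode) − E°(anode) = −0.390 − (−2.719) = +2.329 V.

+2.329 V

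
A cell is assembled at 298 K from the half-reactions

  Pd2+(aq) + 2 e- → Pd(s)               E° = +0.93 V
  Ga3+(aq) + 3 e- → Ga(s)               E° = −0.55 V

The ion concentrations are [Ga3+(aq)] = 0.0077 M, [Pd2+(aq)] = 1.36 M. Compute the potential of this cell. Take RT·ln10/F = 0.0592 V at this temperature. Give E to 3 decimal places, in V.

+1.526 V

Pd²⁺/Pd is reduced (cathode, E° = +0.93 V) and Ga³⁺/Ga is oxidized (anode).
E°cell = E°cat − E°an = +0.93 − (−0.55) = +1.48 V; n = 6.
The balanced reaction is 3 Pd2+(aq) + 2 Ga(s) → 3 Pd(s) + 2 Ga3+(aq), so Q = [Ga3+(aq)]^2 / [Pd2+(aq)]^3 = 2.36×10^−5 and log Q = −4.628.
Applying E = E° − (RT ln10/nF)·log Q gives +1.48 − (0.0592/6)(−4.628) = +1.526 V.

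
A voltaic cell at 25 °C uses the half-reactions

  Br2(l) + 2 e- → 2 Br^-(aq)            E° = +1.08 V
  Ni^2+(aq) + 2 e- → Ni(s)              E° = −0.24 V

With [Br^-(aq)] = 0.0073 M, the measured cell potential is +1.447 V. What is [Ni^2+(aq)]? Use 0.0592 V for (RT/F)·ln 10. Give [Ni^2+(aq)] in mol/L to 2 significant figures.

Br₂/Br⁻ is the cathode (higher E°); E°cell = +1.08 − (−0.24) = +1.32 V with n = 2.
From the Nernst equation, log Q = n(E° − E)/0.0592 = 2·(+1.32 − (+1.447))/0.0592 = −4.291.
For Br2(l) + Ni(s) → 2 Br^-(aq) + Ni^2+(aq), the reaction quotient is Q = [Br^-(aq)]^2·[Ni^2+(aq)].
Isolating [Ni^2+(aq)] in Q = 10^{−4.291} yields log [Ni^2+(aq)] = −0.018, i.e. 0.96 M.

0.96 M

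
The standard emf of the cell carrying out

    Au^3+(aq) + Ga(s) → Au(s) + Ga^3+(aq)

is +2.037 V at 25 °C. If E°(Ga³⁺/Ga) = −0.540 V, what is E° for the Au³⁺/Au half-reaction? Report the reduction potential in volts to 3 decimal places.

In the reaction as written the Au³⁺/Au couple is reduced (cathode) and Ga³⁺/Ga is oxidized (anode), so E°cell = E°(Au³⁺/Au) − E°(Ga³⁺/Ga).
E°(Au³⁺/Au) = E°cell + E°(anode) = +2.037 + (−0.540) = +1.497 V.

+1.497 V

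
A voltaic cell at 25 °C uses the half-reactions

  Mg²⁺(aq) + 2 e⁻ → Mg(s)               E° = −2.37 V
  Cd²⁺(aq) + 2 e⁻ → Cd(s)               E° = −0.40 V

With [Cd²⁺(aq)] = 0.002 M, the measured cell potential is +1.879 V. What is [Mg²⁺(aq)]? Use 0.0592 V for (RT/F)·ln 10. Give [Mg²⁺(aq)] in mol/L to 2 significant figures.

2.4 M

With Cd²⁺/Cd at the cathode and Mg²⁺/Mg at the anode, E°cell = −0.40 − (−2.37) = +1.97 V (n = 2).
Rearranging E = E° − (0.0592/n)·log Q gives log Q = 2(+1.97 − (+1.879))/0.0592 = 3.074.
For Cd²⁺(aq) + Mg(s) → Cd(s) + Mg²⁺(aq), the reaction quotient is Q = [Mg²⁺(aq)] / [Cd²⁺(aq)].
Isolating [Mg²⁺(aq)] in Q = 10^{3.074} yields log [Mg²⁺(aq)] = 0.375, i.e. 2.4 M.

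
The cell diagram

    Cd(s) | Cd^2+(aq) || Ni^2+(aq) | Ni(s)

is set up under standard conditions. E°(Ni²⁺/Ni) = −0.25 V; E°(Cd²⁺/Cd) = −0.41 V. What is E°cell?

By convention the left-hand electrode in cell notation is the anode (oxidation) and the right-hand electrode is the cathode (reduction).
E°cell = E°(right) − E°(left) = −0.25 − (−0.41) = +0.16 V.

+0.16 V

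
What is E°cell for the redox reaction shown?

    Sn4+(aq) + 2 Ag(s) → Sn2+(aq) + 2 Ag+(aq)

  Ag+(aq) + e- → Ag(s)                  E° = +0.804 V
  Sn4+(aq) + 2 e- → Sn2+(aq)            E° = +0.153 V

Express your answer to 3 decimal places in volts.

In the reaction as written, Sn4+(aq) is reduced (cathode) and Ag+(aq) is produced by oxidation at the anode.
E°cell = E°(cathode) − E°(anode) = +0.153 − (+0.804) = −0.651 V.
The negative E°cell means the reaction is non-spontaneous in the direction written.

−0.651 V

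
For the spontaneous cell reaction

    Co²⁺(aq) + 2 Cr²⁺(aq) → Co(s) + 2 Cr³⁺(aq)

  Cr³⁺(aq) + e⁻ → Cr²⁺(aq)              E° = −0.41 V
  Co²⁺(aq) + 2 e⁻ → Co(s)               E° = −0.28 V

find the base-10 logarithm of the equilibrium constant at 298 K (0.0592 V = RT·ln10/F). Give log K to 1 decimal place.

The Co²⁺/Co couple is reduced (cathode); E°cell = −0.28 − (−0.41) = +0.13 V with n = 2.
At equilibrium E = 0, so log K = nE°cell / 0.0592 = (2)(+0.13) / 0.0592 = 4.4.

log K = 4.4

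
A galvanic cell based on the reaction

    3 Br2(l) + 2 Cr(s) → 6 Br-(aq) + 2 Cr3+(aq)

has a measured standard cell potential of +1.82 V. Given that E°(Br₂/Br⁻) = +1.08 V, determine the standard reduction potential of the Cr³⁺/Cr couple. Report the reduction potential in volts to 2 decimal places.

−0.74 V

In the reaction as written the Br₂/Br⁻ couple is reduced (cathode) and Cr³⁺/Cr is oxidized (anode), so E°cell = E°(Br₂/Br⁻) − E°(Cr³⁺/Cr).
E°(Cr³⁺/Cr) = E°(cathode) − E°cell = +1.08 − (+1.82) = −0.74 V.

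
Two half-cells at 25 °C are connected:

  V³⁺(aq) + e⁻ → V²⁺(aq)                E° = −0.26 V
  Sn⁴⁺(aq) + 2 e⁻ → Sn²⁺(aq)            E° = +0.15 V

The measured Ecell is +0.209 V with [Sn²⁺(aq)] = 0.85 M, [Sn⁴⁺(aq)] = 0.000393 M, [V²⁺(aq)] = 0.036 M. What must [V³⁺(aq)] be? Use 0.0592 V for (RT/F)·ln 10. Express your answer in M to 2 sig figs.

1.9 M

Sn⁴⁺/Sn²⁺ is the cathode (higher E°); E°cell = +0.15 − (−0.26) = +0.41 V with n = 2.
Since E = E° − (0.0592/n)·log Q, log Q = n(E° − E)/0.0592 = 6.791.
For Sn⁴⁺(aq) + 2 V²⁺(aq) → Sn²⁺(aq) + 2 V³⁺(aq), the reaction quotient is Q = ([Sn²⁺(aq)]·[V³⁺(aq)]^2) / ([Sn⁴⁺(aq)]·[V²⁺(aq)]^2).
Isolating [V³⁺(aq)] in Q = 10^{6.791} yields log [V³⁺(aq)] = 0.284, i.e. 1.9 M.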